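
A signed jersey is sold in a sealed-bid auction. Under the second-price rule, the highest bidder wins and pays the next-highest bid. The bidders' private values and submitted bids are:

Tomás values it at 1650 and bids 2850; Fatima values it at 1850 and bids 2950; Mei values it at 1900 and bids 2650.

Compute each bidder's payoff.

Payoffs: Tomás 0, Fatima -1000, Mei 0.

Bids in descending order: Fatima 2950, then Tomás 2850, then Mei 2650.
Fatima has the top bid and wins; the price is the second-highest bid, 2850.
Fatima's payoff = 1850 − 2850 = -1000. All other bidders lose, so their payoff is 0.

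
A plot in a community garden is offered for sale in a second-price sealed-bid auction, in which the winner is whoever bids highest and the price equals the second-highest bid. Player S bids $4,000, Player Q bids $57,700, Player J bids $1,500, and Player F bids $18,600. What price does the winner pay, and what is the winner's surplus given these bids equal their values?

The winner pays $18,600 for a surplus of $39,100.

Ordered from highest: Player Q $57,700 > Player F $18,600 > Player S $4,000 > Player J $1,500.
Player Q is the highest bidder, so Player Q wins.
Under the second-price rule, the price is the second-highest bid: $18,600.
Surplus = $57,700 − $18,600 = $39,100.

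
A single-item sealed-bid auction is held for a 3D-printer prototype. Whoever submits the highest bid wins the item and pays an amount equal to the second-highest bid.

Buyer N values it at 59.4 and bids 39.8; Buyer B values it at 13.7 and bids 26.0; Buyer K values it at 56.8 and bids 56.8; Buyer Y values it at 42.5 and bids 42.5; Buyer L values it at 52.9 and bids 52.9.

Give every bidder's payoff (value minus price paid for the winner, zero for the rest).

Bids in descending order: Buyer K 56.8, then Buyer L 52.9, then Buyer Y 42.5, then Buyer N 39.8, then Buyer B 26.0.
Buyer K has the top bid and wins; the price is the second-highest bid, 52.9.
Buyer K's payoff = 56.8 − 52.9 = 3.9. All other bidders lose, so their payoff is 0.

Buyer N 0.0, Buyer B 0.0, Buyer K 3.9, Buyer Y 0.0, Buyer L 0.0.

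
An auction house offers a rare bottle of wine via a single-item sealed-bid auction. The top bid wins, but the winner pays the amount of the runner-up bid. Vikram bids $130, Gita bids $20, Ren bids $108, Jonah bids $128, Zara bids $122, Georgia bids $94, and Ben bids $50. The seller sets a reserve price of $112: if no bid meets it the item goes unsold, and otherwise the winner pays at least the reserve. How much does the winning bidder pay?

Sorted high to low: Vikram $130, then Jonah $128, then Zara $122, then Ren $108, then Georgia $94, then Ben $50, then Gita $20.
Vikram has the highest bid, so Vikram wins.
The second-highest bid is $128, which exceeds the reserve, so that sets the price.

Price paid: $128.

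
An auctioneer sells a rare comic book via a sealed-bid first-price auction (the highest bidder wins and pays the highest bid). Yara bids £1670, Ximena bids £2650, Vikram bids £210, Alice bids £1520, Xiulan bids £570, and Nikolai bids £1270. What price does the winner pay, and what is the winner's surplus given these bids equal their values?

Ordered from highest: Ximena £2650 > Yara £1670 > Alice £1520 > Nikolai £1270 > Xiulan £570 > Vikram £210.
Ximena is the highest bidder, so Ximena wins.
Under the first-price rule, the price is the highest bid: £2650.
Surplus = £2650 − £2650 = £0.

The winner pays £2650 for a surplus of £0.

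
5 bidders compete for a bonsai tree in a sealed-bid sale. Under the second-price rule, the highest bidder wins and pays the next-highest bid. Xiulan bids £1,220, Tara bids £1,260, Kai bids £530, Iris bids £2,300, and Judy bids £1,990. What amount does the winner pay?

Price paid: £1,990.

Ranking the bids: Iris £2,300; Judy £1,990; Tara £1,260; Xiulan £1,220; Kai £530.
Iris has the highest bid, so Iris wins.
The second-highest bid is £1,990, so that is what Iris pays.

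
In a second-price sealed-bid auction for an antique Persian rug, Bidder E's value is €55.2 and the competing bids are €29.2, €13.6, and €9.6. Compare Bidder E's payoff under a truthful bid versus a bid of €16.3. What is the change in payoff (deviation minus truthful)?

-€26.0

The highest competing bid is €29.2.
Bidding truthfully at €55.2: Bidder E has the top bid, wins, and pays the second-highest bid €29.2. Payoff = €55.2 − €29.2 = €26.0.
Bidding €16.3: the top bid is €29.2 (a rival), so Bidder E loses. Payoff = €0.0.
Change = €0.0 − €26.0 = -€26.0.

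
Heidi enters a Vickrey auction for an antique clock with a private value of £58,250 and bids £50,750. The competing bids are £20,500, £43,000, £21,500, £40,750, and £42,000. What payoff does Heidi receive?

Highest competing bid: £43,000.
Heidi's bid £50,750 is the highest overall, so Heidi wins and pays the second-highest bid, £43,000.
Payoff = value − price = £58,250 − £43,000 = £15,250.

£15,250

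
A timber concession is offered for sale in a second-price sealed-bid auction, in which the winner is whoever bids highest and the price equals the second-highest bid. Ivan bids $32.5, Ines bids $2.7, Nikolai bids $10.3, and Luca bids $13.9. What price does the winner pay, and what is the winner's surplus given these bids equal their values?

The winner pays $13.9 for a surplus of $18.6.

Ordered from highest: Ivan $32.5; Luca $13.9; Nikolai $10.3; Ines $2.7.
Ivan is the highest bidder, so Ivan wins.
Under the second-price rule, the price is the second-highest bid: $13.9.
Surplus = $32.5 − $13.9 = $18.6.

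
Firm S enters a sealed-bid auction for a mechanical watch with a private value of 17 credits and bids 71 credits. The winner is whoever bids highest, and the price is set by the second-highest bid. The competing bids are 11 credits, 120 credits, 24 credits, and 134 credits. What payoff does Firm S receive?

Firm S's payoff: 0 credits.

Highest competing bid: 134 credits.
Firm S's bid 71 credits is not the highest, so Firm S loses, pays nothing, and earns zero payoff.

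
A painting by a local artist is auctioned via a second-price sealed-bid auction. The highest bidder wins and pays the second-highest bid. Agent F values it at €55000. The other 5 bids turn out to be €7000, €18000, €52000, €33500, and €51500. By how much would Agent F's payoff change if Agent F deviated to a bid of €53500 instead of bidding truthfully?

The highest competing bid is €52000.
Bidding truthfully at €55000: Agent F has the top bid, wins, and pays the second-highest bid €52000. Payoff = €55000 − €52000 = €3000.
Bidding €53500: Agent F has the top bid, wins, and pays the second-highest bid €52000. Payoff = €55000 − €52000 = €3000.
Change = €3000 − €3000 = €0.
The bid only affects whether you win, not the price — here both bids land on the same side of the top rival bid, so the deviation is payoff-neutral.

€0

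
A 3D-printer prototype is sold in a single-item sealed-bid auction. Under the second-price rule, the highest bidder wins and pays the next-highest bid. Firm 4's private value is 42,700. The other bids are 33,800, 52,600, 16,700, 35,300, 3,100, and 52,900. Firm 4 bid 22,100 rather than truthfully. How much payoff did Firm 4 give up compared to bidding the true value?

0

The highest competing bid is 52,900.
Bidding truthfully at 42,700: the top bid is 52,900 (a rival), so Firm 4 loses. Payoff = 0.
Bidding 22,100: the top bid is 52,900 (a rival), so Firm 4 loses. Payoff = 0.
Regret = truthful payoff − actual payoff = 0 − 0 = 0.
The bid only affects whether you win, not the price — here both bids land on the same side of the top rival bid, so the deviation is payoff-neutral.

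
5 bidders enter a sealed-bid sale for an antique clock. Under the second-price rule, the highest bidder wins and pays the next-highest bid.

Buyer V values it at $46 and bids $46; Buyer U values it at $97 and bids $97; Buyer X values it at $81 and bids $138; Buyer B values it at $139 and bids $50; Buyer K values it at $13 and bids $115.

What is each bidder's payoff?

Bids in descending order: Buyer X $138; Buyer K $115; Buyer U $97; Buyer B $50; Buyer V $46.
Buyer X has the top bid and wins; the price is the second-highest bid, $115.
Buyer X's payoff = $81 − $115 = -$34. All other bidders lose, so their payoff is 0.

Payoffs: Buyer V $0, Buyer U $0, Buyer X -$34, Buyer B $0, Buyer K $0.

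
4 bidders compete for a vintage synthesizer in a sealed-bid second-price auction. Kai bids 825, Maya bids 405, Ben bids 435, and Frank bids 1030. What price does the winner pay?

Price paid: 825.

Bids in descending order: Frank 1030; Kai 825; Ben 435; Maya 405.
Frank has the highest bid, so Frank wins.
The second-highest bid is 825, so that is what Frank pays.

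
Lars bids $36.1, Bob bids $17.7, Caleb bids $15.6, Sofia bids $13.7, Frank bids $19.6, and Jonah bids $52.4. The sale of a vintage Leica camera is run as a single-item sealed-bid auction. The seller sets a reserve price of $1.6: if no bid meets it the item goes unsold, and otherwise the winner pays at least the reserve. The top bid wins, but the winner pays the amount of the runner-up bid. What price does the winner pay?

Bids in descending order: Jonah $52.4 > Lars $36.1 > Frank $19.6 > Bob $17.7 > Caleb $15.6 > Sofia $13.7.
Jonah has the highest bid, so Jonah wins.
The second-highest bid is $36.1, which exceeds the reserve, so that sets the price.

$36.1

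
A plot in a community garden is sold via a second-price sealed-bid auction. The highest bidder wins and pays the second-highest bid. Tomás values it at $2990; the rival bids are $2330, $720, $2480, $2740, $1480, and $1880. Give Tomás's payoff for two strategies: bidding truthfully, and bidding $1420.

The highest competing bid is $2740.
Bidding truthfully at $2990: Tomás has the top bid, wins, and pays the second-highest bid $2740. Payoff = $2990 − $2740 = $250.
Bidding $1420: the top bid is $2740 (a rival), so Tomás loses. Payoff = $0.

(a) $250  (b) $0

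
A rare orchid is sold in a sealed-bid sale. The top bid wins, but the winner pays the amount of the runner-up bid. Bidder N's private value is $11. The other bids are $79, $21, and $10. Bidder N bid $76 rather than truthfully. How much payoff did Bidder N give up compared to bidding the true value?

The highest competing bid is $79.
Bidding truthfully at $11: the top bid is $79 (a rival), so Bidder N loses. Payoff = $0.
Bidding $76: the top bid is $79 (a rival), so Bidder N loses. Payoff = $0.
Regret = truthful payoff − actual payoff = $0 − $0 = $0.
The bid only affects whether you win, not the price — here both bids land on the same side of the top rival bid, so the deviation is payoff-neutral.

$0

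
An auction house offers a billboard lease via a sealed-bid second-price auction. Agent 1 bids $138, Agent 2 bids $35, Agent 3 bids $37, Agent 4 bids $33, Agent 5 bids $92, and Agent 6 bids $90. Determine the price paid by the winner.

Bids in descending order: Agent 1 $138 > Agent 5 $92 > Agent 6 $90 > Agent 3 $37 > Agent 2 $35 > Agent 4 $33.
Agent 1 has the highest bid, so Agent 1 wins.
The second-highest bid is $92, so that is what Agent 1 pays.

$92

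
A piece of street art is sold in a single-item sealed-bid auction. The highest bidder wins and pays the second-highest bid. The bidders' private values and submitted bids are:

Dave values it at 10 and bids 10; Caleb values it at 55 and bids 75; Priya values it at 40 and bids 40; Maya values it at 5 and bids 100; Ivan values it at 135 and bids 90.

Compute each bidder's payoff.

Dave 0, Caleb 0, Priya 0, Maya -85, Ivan 0.

Ranking the bids: Maya 100; Ivan 90; Caleb 75; Priya 40; Dave 10.
Maya has the top bid and wins; the price is the second-highest bid, 90.
Maya's payoff = 5 − 90 = -85. All other bidders lose, so their payoff is 0.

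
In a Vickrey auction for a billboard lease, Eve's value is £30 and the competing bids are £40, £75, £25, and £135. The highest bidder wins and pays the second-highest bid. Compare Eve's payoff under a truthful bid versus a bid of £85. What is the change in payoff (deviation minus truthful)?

The highest competing bid is £135.
Bidding truthfully at £30: the top bid is £135 (a rival), so Eve loses. Payoff = £0.
Bidding £85: the top bid is £135 (a rival), so Eve loses. Payoff = £0.
Change = £0 − £0 = £0.

Change in payoff: £0.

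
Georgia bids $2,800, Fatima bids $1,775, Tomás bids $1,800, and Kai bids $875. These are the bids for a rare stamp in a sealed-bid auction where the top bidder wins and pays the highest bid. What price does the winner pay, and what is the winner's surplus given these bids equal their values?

Bids in descending order: Georgia $2,800; Tomás $1,800; Fatima $1,775; Kai $875.
Georgia is the highest bidder, so Georgia wins.
Under the first-price rule, the price is the highest bid: $2,800.
Surplus = $2,800 − $2,800 = $0.

Price $2,800; surplus $0.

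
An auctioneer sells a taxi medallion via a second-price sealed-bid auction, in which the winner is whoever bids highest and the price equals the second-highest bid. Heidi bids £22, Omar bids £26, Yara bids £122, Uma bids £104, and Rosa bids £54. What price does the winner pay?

The winner pays £104.

Ordered from highest: Yara £122 > Uma £104 > Rosa £54 > Omar £26 > Heidi £22.
Yara is the highest bidder, so Yara wins.
Under the second-price rule, the price is the second-highest bid: £104.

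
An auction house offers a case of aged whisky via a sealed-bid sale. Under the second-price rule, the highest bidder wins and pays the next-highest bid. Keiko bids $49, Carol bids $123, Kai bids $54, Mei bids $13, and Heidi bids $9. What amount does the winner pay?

$54

Sorted high to low: Carol $123 > Kai $54 > Keiko $49 > Mei $13 > Heidi $9.
Carol has the highest bid, so Carol wins.
The second-highest bid is $54, so that is what Carol pays.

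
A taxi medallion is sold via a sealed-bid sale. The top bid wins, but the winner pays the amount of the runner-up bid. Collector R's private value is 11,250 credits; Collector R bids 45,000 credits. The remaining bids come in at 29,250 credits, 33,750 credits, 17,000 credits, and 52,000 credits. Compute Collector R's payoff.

Highest competing bid: 52,000 credits.
Collector R's bid 45,000 credits is not the highest, so Collector R loses, pays nothing, and earns zero payoff.

0 credits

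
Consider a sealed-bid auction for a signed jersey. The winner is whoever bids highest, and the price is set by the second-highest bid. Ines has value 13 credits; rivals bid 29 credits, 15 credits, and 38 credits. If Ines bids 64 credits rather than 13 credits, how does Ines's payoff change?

Payoff change: -25 credits.

The highest competing bid is 38 credits.
Bidding truthfully at 13 credits: the top bid is 38 credits (a rival), so Ines loses. Payoff = 0 credits.
Bidding 64 credits: Ines has the top bid, wins, and pays the second-highest bid 38 credits. Payoff = 13 credits − 38 credits = -25 credits.
Change = -25 credits − 0 credits = -25 credits.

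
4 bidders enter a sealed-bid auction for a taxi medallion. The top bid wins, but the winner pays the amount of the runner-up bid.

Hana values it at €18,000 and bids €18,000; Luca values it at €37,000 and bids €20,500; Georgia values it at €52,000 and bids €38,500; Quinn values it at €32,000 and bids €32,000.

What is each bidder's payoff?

Bids in descending order: Georgia €38,500 > Quinn €32,000 > Luca €20,500 > Hana €18,000.
Georgia has the top bid and wins; the price is the second-highest bid, €32,000.
Georgia's payoff = €52,000 − €32,000 = €20,000. All other bidders lose, so their payoff is 0.

Hana €0, Luca €0, Georgia €20,000, Quinn €0.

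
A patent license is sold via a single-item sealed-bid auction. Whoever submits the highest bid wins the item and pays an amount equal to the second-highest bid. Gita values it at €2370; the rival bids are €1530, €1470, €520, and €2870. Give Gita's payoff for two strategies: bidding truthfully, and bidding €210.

The highest competing bid is €2870.
Bidding truthfully at €2370: the top bid is €2870 (a rival), so Gita loses. Payoff = €0.
Bidding €210: the top bid is €2870 (a rival), so Gita loses. Payoff = €0.
The bid only affects whether you win, not the price — here both bids land on the same side of the top rival bid, so the deviation is payoff-neutral.

(a) €0  (b) €0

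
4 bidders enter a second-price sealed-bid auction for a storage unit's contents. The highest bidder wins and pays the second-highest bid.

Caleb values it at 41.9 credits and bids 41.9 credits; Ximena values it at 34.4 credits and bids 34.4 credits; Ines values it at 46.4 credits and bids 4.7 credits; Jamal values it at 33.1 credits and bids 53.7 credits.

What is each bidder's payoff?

Payoffs: Caleb 0.0 credits, Ximena 0.0 credits, Ines 0.0 credits, Jamal -8.8 credits.

Ordered from highest: Jamal 53.7 credits > Caleb 41.9 credits > Ximena 34.4 credits > Ines 4.7 credits.
Jamal has the top bid and wins; the price is the second-highest bid, 41.9 credits.
Jamal's payoff = 33.1 credits − 41.9 credits = -8.8 credits. All other bidders lose, so their payoff is 0.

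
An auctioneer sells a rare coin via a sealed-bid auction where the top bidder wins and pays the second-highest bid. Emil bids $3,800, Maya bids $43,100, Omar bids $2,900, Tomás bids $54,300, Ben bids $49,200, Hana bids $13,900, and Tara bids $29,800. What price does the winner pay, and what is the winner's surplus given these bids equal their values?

The winner pays $49,200 for a surplus of $5,100.

Ranking the bids: Tomás $54,300; Ben $49,200; Maya $43,100; Tara $29,800; Hana $13,900; Emil $3,800; Omar $2,900.
Tomás is the highest bidder, so Tomás wins.
Under the second-price rule, the price is the second-highest bid: $49,200.
Surplus = $54,300 − $49,200 = $5,100.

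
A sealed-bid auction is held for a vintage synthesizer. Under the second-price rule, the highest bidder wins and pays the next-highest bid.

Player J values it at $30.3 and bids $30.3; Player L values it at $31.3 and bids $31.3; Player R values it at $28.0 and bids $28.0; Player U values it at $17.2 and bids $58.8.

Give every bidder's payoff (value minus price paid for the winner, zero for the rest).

Payoffs: Player J $0.0, Player L $0.0, Player R $0.0, Player U -$14.1.

Ranking the bids: Player U $58.8 > Player L $31.3 > Player J $30.3 > Player R $28.0.
Player U has the top bid and wins; the price is the second-highest bid, $31.3.
Player U's payoff = $17.2 − $31.3 = -$14.1. All other bidders lose, so their payoff is 0.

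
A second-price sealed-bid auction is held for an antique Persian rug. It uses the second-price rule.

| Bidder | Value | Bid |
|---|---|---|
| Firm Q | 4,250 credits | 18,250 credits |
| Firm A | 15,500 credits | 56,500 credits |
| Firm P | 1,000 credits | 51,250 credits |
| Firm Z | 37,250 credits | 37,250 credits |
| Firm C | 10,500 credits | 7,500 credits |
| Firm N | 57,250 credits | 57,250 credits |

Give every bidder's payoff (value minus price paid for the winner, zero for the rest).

Payoffs: Firm Q 0 credits, Firm A 0 credits, Firm P 0 credits, Firm Z 0 credits, Firm C 0 credits, Firm N 750 credits.

Bids in descending order: Firm N 57,250 credits > Firm A 56,500 credits > Firm P 51,250 credits > Firm Z 37,250 credits > Firm Q 18,250 credits > Firm C 7,500 credits.
Firm N has the top bid and wins; the price is the second-highest bid, 56,500 credits.
Firm N's payoff = 57,250 credits − 56,500 credits = 750 credits. All other bidders lose, so their payoff is 0.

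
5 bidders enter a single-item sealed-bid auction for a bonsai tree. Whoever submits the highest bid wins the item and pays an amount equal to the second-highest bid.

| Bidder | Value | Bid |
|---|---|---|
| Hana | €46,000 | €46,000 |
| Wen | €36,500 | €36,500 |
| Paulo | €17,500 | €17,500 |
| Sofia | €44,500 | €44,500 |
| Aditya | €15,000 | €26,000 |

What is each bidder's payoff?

Ranking the bids: Hana €46,000; Sofia €44,500; Wen €36,500; Aditya €26,000; Paulo €17,500.
Hana has the top bid and wins; the price is the second-highest bid, €44,500.
Hana's payoff = €46,000 − €44,500 = €1,500. All other bidders lose, so their payoff is 0.

Hana €1,500, Wen €0, Paulo €0, Sofia €0, Aditya €0.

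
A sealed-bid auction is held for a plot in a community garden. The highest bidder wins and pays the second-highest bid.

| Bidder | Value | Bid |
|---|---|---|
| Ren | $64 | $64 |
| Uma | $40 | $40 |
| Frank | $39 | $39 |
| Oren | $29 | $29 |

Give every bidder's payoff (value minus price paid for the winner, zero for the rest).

Ordered from highest: Ren $64 > Uma $40 > Frank $39 > Oren $29.
Ren has the top bid and wins; the price is the second-highest bid, $40.
Ren's payoff = $64 − $40 = $24. All other bidders lose, so their payoff is 0.

Ren $24, Uma $0, Frank $0, Oren $0.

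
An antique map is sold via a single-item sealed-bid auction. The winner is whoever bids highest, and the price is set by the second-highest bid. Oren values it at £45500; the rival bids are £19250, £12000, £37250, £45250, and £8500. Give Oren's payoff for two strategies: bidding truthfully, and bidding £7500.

The highest competing bid is £45250.
Bidding truthfully at £45500: Oren has the top bid, wins, and pays the second-highest bid £45250. Payoff = £45500 − £45250 = £250.
Bidding £7500: the top bid is £45250 (a rival), so Oren loses. Payoff = £0.

Truthful: £250; alternative: £0.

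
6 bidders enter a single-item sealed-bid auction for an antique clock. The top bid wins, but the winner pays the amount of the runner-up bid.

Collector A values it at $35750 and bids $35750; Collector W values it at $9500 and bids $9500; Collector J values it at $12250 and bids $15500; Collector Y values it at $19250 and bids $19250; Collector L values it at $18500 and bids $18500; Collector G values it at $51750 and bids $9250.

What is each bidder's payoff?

Sorted high to low: Collector A $35750 > Collector Y $19250 > Collector L $18500 > Collector J $15500 > Collector W $9500 > Collector G $9250.
Collector A has the top bid and wins; the price is the second-highest bid, $19250.
Collector A's payoff = $35750 − $19250 = $16500. All other bidders lose, so their payoff is 0.

Collector A $16500, Collector W $0, Collector J $0, Collector Y $0, Collector L $0, Collector G $0.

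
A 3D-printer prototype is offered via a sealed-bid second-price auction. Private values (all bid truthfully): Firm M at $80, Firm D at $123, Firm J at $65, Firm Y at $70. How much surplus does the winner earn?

Bids in descending order: Firm D $123; Firm M $80; Firm Y $70; Firm J $65.
Firm D wins with the top bid and pays the second-highest, $80.
Surplus = $123 − $80 = $43.

Winner's surplus: $43.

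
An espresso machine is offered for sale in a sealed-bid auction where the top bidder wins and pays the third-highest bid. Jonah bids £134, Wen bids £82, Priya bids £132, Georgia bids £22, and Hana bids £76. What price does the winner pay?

Price paid: £82.

Sorted high to low: Jonah £134; Priya £132; Wen £82; Hana £76; Georgia £22.
Jonah is the highest bidder, so Jonah wins.
Under the third-price rule, the price is the third-highest bid: £82.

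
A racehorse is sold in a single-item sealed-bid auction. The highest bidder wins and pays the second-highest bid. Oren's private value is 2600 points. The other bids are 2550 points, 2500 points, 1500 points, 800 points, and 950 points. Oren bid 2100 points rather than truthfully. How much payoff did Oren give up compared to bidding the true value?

The highest competing bid is 2550 points.
Bidding truthfully at 2600 points: Oren has the top bid, wins, and pays the second-highest bid 2550 points. Payoff = 2600 points − 2550 points = 50 points.
Bidding 2100 points: the top bid is 2550 points (a rival), so Oren loses. Payoff = 0 points.
Regret = truthful payoff − actual payoff = 50 points − 0 points = 50 points.

Regret: 50 points.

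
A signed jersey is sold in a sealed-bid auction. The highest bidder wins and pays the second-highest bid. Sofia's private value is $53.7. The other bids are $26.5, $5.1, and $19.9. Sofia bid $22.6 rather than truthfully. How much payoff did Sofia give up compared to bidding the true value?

$27.2

The highest competing bid is $26.5.
Bidding truthfully at $53.7: Sofia has the top bid, wins, and pays the second-highest bid $26.5. Payoff = $53.7 − $26.5 = $27.2.
Bidding $22.6: the top bid is $26.5 (a rival), so Sofia loses. Payoff = $0.0.
Regret = truthful payoff − actual payoff = $27.2 − $0.0 = $27.2.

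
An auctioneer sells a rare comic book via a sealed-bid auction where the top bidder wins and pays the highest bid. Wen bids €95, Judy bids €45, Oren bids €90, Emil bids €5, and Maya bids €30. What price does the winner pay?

Sorted high to low: Wen €95, then Oren €90, then Judy €45, then Maya €30, then Emil €5.
Wen is the highest bidder, so Wen wins.
Under the first-price rule, the price is the highest bid: €95.

€95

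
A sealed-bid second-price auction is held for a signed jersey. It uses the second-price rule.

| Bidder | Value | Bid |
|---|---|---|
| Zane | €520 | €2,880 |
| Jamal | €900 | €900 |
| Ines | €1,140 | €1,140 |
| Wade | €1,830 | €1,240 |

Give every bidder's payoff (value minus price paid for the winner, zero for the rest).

Zane -€720, Jamal €0, Ines €0, Wade €0.

Bids in descending order: Zane €2,880 > Wade €1,240 > Ines €1,140 > Jamal €900.
Zane has the top bid and wins; the price is the second-highest bid, €1,240.
Zane's payoff = €520 − €1,240 = -€720. All other bidders lose, so their payoff is 0.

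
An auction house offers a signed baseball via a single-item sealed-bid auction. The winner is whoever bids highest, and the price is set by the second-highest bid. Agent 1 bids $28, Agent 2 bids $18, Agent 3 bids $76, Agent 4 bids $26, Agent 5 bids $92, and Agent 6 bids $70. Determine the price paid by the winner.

Price paid: $76.

Sorted high to low: Agent 5 $92, then Agent 3 $76, then Agent 6 $70, then Agent 1 $28, then Agent 4 $26, then Agent 2 $18.
Agent 5 has the highest bid, so Agent 5 wins.
The second-highest bid is $76, so that is what Agent 5 pays.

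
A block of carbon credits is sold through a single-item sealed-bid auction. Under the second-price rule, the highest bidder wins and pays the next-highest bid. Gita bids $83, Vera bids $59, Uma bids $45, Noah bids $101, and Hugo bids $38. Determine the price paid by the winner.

Price paid: $83.

Sorted high to low: Noah $101; Gita $83; Vera $59; Uma $45; Hugo $38.
Noah has the highest bid, so Noah wins.
The second-highest bid is $83, so that is what Noah pays.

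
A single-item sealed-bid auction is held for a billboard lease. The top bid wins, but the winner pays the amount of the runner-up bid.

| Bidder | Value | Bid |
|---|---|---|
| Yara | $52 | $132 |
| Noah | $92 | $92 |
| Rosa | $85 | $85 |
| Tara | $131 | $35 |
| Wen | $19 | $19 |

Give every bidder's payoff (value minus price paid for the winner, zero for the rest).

Payoffs: Yara -$40, Noah $0, Rosa $0, Tara $0, Wen $0.

Sorted high to low: Yara $132; Noah $92; Rosa $85; Tara $35; Wen $19.
Yara has the top bid and wins; the price is the second-highest bid, $92.
Yara's payoff = $52 − $92 = -$40. All other bidders lose, so their payoff is 0.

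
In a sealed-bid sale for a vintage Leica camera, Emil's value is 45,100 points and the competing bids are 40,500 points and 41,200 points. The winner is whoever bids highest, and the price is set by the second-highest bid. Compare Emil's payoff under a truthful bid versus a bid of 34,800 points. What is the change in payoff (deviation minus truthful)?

Payoff change: -3,900 points.

The highest competing bid is 41,200 points.
Bidding truthfully at 45,100 points: Emil has the top bid, wins, and pays the second-highest bid 41,200 points. Payoff = 45,100 points − 41,200 points = 3,900 points.
Bidding 34,800 points: the top bid is 41,200 points (a rival), so Emil loses. Payoff = 0 points.
Change = 0 points − 3,900 points = -3,900 points.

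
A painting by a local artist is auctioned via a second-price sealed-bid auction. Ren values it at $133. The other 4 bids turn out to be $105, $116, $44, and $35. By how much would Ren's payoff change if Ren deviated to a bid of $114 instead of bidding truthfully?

Payoff change: -$17.

The highest competing bid is $116.
Bidding truthfully at $133: Ren has the top bid, wins, and pays the second-highest bid $116. Payoff = $133 − $116 = $17.
Bidding $114: the top bid is $116 (a rival), so Ren loses. Payoff = $0.
Change = $0 − $17 = -$17.
This is the dominant-strategy logic: truthful bidding weakly beats any alternative.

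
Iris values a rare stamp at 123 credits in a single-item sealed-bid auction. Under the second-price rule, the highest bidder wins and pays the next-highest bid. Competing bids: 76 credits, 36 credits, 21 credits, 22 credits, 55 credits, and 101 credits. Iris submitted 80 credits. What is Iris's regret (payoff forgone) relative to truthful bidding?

Regret: 22 credits.

The highest competing bid is 101 credits.
Bidding truthfully at 123 credits: Iris has the top bid, wins, and pays the second-highest bid 101 credits. Payoff = 123 credits − 101 credits = 22 credits.
Bidding 80 credits: the top bid is 101 credits (a rival), so Iris loses. Payoff = 0 credits.
Regret = truthful payoff − actual payoff = 22 credits − 0 credits = 22 credits.
This is the dominant-strategy logic: truthful bidding weakly beats any alternative.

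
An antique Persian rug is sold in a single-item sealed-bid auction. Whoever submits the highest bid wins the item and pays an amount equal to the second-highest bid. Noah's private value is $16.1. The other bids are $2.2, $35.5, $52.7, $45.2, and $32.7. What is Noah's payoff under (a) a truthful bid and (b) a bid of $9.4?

Truthful: $0.0; alternative: $0.0.

The highest competing bid is $52.7.
Bidding truthfully at $16.1: the top bid is $52.7 (a rival), so Noah loses. Payoff = $0.0.
Bidding $9.4: the top bid is $52.7 (a rival), so Noah loses. Payoff = $0.0.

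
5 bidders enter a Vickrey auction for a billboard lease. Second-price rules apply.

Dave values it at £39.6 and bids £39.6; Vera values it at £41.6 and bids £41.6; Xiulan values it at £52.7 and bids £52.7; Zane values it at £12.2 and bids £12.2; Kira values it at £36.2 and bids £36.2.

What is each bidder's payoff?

Dave £0.0, Vera £0.0, Xiulan £11.1, Zane £0.0, Kira £0.0.

Ordered from highest: Xiulan £52.7 > Vera £41.6 > Dave £39.6 > Kira £36.2 > Zane £12.2.
Xiulan has the top bid and wins; the price is the second-highest bid, £41.6.
Xiulan's payoff = £52.7 − £41.6 = £11.1. All other bidders lose, so their payoff is 0.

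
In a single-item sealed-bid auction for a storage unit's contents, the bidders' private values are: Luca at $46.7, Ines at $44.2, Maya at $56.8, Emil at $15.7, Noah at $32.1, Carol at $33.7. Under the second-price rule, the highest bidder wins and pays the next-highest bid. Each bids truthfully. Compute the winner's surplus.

Winner's surplus: $10.1.

Bids in descending order: Maya $56.8; Luca $46.7; Ines $44.2; Carol $33.7; Noah $32.1; Emil $15.7.
Maya wins with the top bid and pays the second-highest, $46.7.
Surplus = $56.8 − $46.7 = $10.1.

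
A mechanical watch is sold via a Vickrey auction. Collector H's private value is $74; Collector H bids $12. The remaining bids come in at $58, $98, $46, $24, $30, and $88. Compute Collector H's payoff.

Highest competing bid: $98.
Collector H's bid $12 is not the highest, so Collector H loses, pays nothing, and earns zero payoff.

$0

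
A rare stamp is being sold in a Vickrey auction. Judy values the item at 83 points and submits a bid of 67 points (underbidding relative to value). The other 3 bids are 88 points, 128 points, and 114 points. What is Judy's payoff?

Payoff = 0 points.

Highest competing bid: 128 points.
Judy's bid 67 points is not the highest, so Judy loses, pays nothing, and earns zero payoff.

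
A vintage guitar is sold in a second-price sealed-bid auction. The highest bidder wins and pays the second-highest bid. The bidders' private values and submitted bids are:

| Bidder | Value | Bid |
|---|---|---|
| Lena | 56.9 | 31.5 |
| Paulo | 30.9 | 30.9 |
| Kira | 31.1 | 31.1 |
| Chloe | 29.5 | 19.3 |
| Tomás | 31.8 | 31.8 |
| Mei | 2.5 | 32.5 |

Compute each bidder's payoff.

Ordered from highest: Mei 32.5; Tomás 31.8; Lena 31.5; Kira 31.1; Paulo 30.9; Chloe 19.3.
Mei has the top bid and wins; the price is the second-highest bid, 31.8.
Mei's payoff = 2.5 − 31.8 = -29.3. All other bidders lose, so their payoff is 0.

Lena 0.0, Paulo 0.0, Kira 0.0, Chloe 0.0, Tomás 0.0, Mei -29.3.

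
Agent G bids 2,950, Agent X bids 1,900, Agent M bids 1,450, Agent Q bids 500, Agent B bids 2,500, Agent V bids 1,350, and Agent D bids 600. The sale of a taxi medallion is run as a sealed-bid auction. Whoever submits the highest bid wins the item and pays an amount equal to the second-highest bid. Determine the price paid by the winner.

Ordered from highest: Agent G 2,950, then Agent B 2,500, then Agent X 1,900, then Agent M 1,450, then Agent V 1,350, then Agent D 600, then Agent Q 500.
Agent G has the highest bid, so Agent G wins.
The second-highest bid is 2,500, so that is what Agent G pays.

The winner pays 2,500.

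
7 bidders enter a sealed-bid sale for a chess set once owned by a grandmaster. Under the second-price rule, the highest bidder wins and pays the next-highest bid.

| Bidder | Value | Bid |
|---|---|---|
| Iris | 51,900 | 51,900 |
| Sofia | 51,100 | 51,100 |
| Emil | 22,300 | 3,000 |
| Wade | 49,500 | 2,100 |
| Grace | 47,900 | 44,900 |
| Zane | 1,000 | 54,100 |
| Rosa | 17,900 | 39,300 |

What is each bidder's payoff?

Payoffs: Iris 0, Sofia 0, Emil 0, Wade 0, Grace 0, Zane -50,900, Rosa 0.

Bids in descending order: Zane 54,100, then Iris 51,900, then Sofia 51,100, then Grace 44,900, then Rosa 39,300, then Emil 3,000, then Wade 2,100.
Zane has the top bid and wins; the price is the second-highest bid, 51,900.
Zane's payoff = 1,000 − 51,900 = -50,900. All other bidders lose, so their payoff is 0.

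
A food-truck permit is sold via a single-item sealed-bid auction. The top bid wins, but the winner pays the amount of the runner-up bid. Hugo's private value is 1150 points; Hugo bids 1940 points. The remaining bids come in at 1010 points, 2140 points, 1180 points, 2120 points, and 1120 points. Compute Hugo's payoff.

Highest competing bid: 2140 points.
Hugo's bid 1940 points is not the highest, so Hugo loses, pays nothing, and earns zero payoff.

0 points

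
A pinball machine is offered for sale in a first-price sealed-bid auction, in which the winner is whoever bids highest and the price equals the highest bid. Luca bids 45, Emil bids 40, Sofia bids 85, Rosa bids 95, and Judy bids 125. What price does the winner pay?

The winner pays 125.

Ranking the bids: Judy 125 > Rosa 95 > Sofia 85 > Luca 45 > Emil 40.
Judy is the highest bidder, so Judy wins.
Under the first-price rule, the price is the highest bid: 125.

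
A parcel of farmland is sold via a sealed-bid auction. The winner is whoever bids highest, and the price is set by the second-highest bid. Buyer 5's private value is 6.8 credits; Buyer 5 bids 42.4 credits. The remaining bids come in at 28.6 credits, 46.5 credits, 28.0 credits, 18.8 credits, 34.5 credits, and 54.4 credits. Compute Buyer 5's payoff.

The bidder's payoff: 0.0 credits.

Highest competing bid: 54.4 credits.
Buyer 5's bid 42.4 credits is not the highest, so Buyer 5 loses, pays nothing, and earns zero payoff.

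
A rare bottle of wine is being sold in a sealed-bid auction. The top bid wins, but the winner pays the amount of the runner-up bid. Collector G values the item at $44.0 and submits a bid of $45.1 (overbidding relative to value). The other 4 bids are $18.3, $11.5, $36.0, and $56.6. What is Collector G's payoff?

Highest competing bid: $56.6.
Collector G's bid $45.1 is not the highest, so Collector G loses, pays nothing, and earns zero payoff.

Payoff = $0.0.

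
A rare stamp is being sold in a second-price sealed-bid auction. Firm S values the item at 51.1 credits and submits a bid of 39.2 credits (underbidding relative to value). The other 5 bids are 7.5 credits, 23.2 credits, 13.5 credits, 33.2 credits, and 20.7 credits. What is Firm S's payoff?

Highest competing bid: 33.2 credits.
Firm S's bid 39.2 credits is the highest overall, so Firm S wins and pays the second-highest bid, 33.2 credits.
Payoff = value − price = 51.1 credits − 33.2 credits = 17.9 credits.

Payoff = 17.9 credits.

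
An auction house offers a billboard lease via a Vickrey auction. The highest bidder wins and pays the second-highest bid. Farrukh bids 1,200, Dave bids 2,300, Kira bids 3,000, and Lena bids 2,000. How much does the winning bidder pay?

Price paid: 2,300.

Ordered from highest: Kira 3,000; Dave 2,300; Lena 2,000; Farrukh 1,200.
Kira has the highest bid, so Kira wins.
The second-highest bid is 2,300, so that is what Kira pays.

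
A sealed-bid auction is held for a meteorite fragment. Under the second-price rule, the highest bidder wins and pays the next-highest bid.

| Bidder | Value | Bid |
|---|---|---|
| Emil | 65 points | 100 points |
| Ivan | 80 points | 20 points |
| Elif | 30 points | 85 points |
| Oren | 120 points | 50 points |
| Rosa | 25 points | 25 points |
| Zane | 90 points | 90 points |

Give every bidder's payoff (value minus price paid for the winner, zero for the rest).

Emil -25 points, Ivan 0 points, Elif 0 points, Oren 0 points, Rosa 0 points, Zane 0 points.

Ordered from highest: Emil 100 points; Zane 90 points; Elif 85 points; Oren 50 points; Rosa 25 points; Ivan 20 points.
Emil has the top bid and wins; the price is the second-highest bid, 90 points.
Emil's payoff = 65 points − 90 points = -25 points. All other bidders lose, so their payoff is 0.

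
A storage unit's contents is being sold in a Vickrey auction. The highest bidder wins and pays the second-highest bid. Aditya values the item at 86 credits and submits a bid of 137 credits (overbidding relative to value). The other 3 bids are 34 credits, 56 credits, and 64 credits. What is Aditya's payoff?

Aditya's payoff: 22 credits.

Highest competing bid: 64 credits.
Aditya's bid 137 credits is the highest overall, so Aditya wins and pays the second-highest bid, 64 credits.
Payoff = value − price = 86 credits − 64 credits = 22 credits.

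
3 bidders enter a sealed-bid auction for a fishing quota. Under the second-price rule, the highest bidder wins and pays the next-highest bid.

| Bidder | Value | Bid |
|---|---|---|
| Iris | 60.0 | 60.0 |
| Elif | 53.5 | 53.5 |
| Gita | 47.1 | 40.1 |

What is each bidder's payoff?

Bids in descending order: Iris 60.0, then Elif 53.5, then Gita 40.1.
Iris has the top bid and wins; the price is the second-highest bid, 53.5.
Iris's payoff = 60.0 − 53.5 = 6.5. All other bidders lose, so their payoff is 0.

Payoffs: Iris 6.5, Elif 0.0, Gita 0.0.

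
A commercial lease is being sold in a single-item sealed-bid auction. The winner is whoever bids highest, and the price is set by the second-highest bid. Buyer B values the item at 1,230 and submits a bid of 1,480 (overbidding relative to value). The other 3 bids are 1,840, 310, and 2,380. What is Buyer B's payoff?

Buyer B's payoff: 0.

Highest competing bid: 2,380.
Buyer B's bid 1,480 is not the highest, so Buyer B loses, pays nothing, and earns zero payoff.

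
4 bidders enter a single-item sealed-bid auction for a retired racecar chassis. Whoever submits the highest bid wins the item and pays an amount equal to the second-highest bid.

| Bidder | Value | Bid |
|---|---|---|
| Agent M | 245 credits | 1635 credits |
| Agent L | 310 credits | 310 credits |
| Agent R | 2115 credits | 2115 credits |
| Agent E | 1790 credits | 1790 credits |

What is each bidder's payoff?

Payoffs: Agent M 0 credits, Agent L 0 credits, Agent R 325 credits, Agent E 0 credits.

Sorted high to low: Agent R 2115 credits; Agent E 1790 credits; Agent M 1635 credits; Agent L 310 credits.
Agent R has the top bid and wins; the price is the second-highest bid, 1790 credits.
Agent R's payoff = 2115 credits − 1790 credits = 325 credits. All other bidders lose, so their payoff is 0.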